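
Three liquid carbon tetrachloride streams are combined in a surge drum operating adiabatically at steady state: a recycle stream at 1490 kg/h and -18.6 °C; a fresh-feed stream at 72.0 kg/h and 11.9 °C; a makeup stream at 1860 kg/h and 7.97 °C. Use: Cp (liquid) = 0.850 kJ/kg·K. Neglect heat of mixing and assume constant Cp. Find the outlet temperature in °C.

T_out = -3.52 °C

Energy balance with Q = 0: Σ ṁᵢCp,ᵢ(T_out − Tᵢ) = 0
Σ ṁᵢCp,ᵢTᵢ = 1490×0.850×-18.6 + 72.0×0.850×11.9 + 1860×0.850×7.97 = -10228
Σ ṁᵢCp,ᵢ = 1490×0.850 + 72.0×0.850 + 1860×0.850 = 2908.7
T_out = -10228 / 2908.7 = -3.5164 °C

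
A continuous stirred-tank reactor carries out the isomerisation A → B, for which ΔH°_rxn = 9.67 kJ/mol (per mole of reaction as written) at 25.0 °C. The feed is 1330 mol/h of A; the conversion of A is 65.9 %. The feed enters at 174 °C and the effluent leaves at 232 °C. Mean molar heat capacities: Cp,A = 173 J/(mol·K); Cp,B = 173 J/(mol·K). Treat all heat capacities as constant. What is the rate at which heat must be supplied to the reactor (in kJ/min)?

Q_in = 364 kJ/min

Extent of reaction ξ = 0.659 × 1330 = 876.47 mol/h
Reaction term: ξ·ΔH°_rxn = 876.47 × 9.67 = 8475.5 kJ/h
Sensible, feed 174→25 °C: -34283 kJ/h
Outlet flows (mol/h): A 453.53, B 876.47
Sensible, products 25→232 °C: 47629 kJ/h
Q = ΔH = 21821 kJ/h = 6.0613 kW
Heat supplied = 363.68 kJ/min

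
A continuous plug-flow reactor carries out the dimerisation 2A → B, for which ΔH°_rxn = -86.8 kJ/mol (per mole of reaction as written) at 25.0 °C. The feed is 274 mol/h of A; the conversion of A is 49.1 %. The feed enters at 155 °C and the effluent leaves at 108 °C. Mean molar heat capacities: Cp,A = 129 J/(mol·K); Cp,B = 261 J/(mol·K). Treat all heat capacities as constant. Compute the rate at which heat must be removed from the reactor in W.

Extent of reaction ξ = 0.491 × 274 / 2 = 67.267 mol/h
Reaction term: ξ·ΔH°_rxn = 67.267 × -86.8 = -5838.8 kJ/h
Sensible, feed 155→25 °C: -4595 kJ/h
Outlet flows (mol/h): A 139.47, B 67.267
Sensible, products 25→108 °C: 2950.5 kJ/h
Q = ΔH = -7483.3 kJ/h = -2.0787 kW
Heat removed = 2078.7 W

Q_out = 2080 W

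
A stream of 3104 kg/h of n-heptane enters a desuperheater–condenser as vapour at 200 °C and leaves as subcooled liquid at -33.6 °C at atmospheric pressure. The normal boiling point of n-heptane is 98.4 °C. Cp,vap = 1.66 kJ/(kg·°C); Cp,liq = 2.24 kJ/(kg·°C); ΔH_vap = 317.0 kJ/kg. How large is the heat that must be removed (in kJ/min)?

Q_c = 40400 kJ/min

vapour 200→98.4 °C: -168.66 kJ/kg
condensation at 98.4 °C: -317 kJ/kg
liquid 98.4→-33.6 °C: -295.68 kJ/kg
Δh = -168.66 + -317 + -295.68 = -781.34 kJ/kg
Q = ṁ·Δh = 3104 kg/h × -781.34 kJ/kg = -2.4253e+06 kJ/h
|Q| = 673.69 kW = 40421 kJ/min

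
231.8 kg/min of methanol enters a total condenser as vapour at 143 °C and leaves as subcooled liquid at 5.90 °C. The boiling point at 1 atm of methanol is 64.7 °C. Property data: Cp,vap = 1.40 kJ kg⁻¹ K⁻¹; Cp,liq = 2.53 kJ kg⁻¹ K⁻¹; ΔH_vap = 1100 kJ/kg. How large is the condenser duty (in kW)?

vapour 143→64.7 °C: -109.62 kJ/kg
condensation at 64.7 °C: -1100 kJ/kg
liquid 64.7→5.90 °C: -148.76 kJ/kg
Δh = -109.62 + -1100 + -148.76 = -1358.4 kJ/kg
Q = ṁ·Δh = 231.8 kg/min × -1358.4 kJ/kg = -314870 kJ/min
|Q| = 5247.9 kW

Q_c = 5250 kW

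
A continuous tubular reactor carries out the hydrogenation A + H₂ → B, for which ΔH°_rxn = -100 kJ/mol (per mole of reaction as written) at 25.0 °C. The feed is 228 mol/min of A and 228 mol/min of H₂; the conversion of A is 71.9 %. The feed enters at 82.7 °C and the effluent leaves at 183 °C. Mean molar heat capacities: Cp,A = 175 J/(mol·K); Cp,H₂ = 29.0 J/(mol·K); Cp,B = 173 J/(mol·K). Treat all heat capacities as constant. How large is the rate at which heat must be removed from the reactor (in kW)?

Q_out = 209 kW

Extent of reaction ξ = 0.719 × 228 = 163.93 mol/min
Reaction term: ξ·ΔH°_rxn = 163.93 × -100 = -16393 kJ/min
Sensible, feed 82.7→25 °C: -2683.7 kJ/min
Outlet flows (mol/min): A 64.068, H₂ 64.068, B 163.93
Sensible, products 25→183 °C: 6546 kJ/min
Q = ΔH = -12531 kJ/min = -208.85 kW
Heat removed = 208.85 kW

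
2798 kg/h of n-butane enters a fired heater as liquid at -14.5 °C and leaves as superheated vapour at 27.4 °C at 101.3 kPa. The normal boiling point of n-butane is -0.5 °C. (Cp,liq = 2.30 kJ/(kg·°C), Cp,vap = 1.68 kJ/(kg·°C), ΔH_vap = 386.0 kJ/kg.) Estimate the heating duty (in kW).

liquid -14.5→-0.5 °C: 32.2 kJ/kg
vaporisation at -0.5 °C: 386 kJ/kg
vapour -0.5→27.4 °C: 46.872 kJ/kg
Δh = 32.2 + 386 + 46.872 = 465.07 kJ/kg
Q = ṁ·Δh = 2798 kg/h × 465.07 kJ/kg = 1.3013e+06 kJ/h
|Q| = 361.46 kW

Q = 361 kW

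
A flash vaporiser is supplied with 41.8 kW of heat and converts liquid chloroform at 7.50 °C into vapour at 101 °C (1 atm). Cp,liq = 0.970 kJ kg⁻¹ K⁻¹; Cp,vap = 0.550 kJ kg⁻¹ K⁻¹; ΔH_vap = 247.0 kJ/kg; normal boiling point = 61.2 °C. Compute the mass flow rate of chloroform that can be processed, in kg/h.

Δh = 0.970×(61.2−7.50) + 247.0 + 0.550×(101−61.2) = 320.98 kJ/kg
Q = 41.8 kW = 41.8 kJ/s = 150480 kJ/h
ṁ = Q/Δh = 150480 / 320.98 = 468.82 kg/h

ṁ = 469 kg/h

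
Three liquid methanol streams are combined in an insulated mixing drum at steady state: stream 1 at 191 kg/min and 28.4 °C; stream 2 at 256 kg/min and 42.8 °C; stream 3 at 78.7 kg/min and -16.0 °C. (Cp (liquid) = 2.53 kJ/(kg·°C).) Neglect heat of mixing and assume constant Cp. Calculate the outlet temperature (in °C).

T_out = 28.8 °C

Energy balance with Q = 0: Σ ṁᵢCp,ᵢ(T_out − Tᵢ) = 0
T_out = Σ ṁᵢCp,ᵢTᵢ / Σ ṁᵢCp,ᵢ
      = 38259 / 1330 = 28.765 °C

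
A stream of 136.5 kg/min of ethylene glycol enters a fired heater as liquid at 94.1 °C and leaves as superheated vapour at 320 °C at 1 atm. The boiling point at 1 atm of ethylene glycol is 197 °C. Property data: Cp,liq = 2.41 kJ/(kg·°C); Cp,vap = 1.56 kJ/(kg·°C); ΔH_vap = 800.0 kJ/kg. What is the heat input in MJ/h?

Q = 10200 MJ/h

liquid 94.1→197 °C: 247.99 kJ/kg
vaporisation at 197 °C: 800 kJ/kg
vapour 197→320 °C: 191.88 kJ/kg
Δh = 247.99 + 800 + 191.88 = 1239.9 kJ/kg
Q = ṁ·Δh = 136.5 kg/min × 1239.9 kJ/kg = 169240 kJ/min
|Q| = 2820.7 kW = 10155 MJ/h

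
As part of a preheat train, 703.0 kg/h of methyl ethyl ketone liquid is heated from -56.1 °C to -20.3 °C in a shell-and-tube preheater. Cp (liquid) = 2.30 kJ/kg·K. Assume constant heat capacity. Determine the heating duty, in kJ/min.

Q = 965 kJ/min

Q = ṁ·Cp·ΔT = 703.0 × 2.30 × (-20.3 − -56.1) = 57885 kJ/h
Converting: 57885 / 3600 s = 16.079 kW
Heating duty = 964.75 kJ/min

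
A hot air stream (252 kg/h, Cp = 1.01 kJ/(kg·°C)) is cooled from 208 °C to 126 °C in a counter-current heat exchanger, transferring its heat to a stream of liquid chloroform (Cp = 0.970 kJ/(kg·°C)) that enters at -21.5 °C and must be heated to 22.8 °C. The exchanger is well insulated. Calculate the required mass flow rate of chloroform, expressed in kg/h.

ṁ_c = 486 kg/h

Heat released by hot stream: Q = 252 × 1.01 × (208 − 126) = 20871 kJ/h
Energy balance on cold side (adiabatic exchanger): Q = ṁ_c·Cp_c·(T_c,out − T_c,in)
ṁ_c = 20871 / [0.970 × (22.8 − -21.5)] = 485.69 kg/h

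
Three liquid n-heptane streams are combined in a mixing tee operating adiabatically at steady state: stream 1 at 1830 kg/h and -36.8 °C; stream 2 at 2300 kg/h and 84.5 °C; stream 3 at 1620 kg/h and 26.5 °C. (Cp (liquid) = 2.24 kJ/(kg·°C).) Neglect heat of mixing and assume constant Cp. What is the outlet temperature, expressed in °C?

T_out = 29.6 °C

Energy balance with Q = 0: Σ ṁᵢCp,ᵢ(T_out − Tᵢ) = 0
Σ ṁᵢCp,ᵢTᵢ = 1830×2.24×-36.8 + 2300×2.24×84.5 + 1620×2.24×26.5 = 380660
Σ ṁᵢCp,ᵢ = 1830×2.24 + 2300×2.24 + 1620×2.24 = 12880
T_out = 380660 / 12880 = 29.554 °C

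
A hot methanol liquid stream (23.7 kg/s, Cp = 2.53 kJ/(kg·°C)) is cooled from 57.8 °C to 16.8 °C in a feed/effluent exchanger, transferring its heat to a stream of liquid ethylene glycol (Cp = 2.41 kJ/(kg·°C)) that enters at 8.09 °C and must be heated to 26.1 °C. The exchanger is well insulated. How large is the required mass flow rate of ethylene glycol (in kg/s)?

Heat released by hot stream: Q = 23.7 × 2.53 × (57.8 − 16.8) = 2458.4 kJ/s
Energy balance on cold side (adiabatic exchanger): Q = ṁ_c·Cp_c·(T_c,out − T_c,in)
ṁ_c = 2458.4 / [2.41 × (26.1 − 8.09)] = 56.64 kg/s

ṁ_c = 56.6 kg/s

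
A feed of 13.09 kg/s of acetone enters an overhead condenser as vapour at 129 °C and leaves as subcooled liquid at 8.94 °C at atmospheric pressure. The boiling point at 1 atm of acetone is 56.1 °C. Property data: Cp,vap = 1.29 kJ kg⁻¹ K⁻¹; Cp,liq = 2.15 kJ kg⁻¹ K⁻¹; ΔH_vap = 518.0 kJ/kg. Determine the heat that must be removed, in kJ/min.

vapour 129→56.1 °C: -94.041 kJ/kg
condensation at 56.1 °C: -518 kJ/kg
liquid 56.1→8.94 °C: -101.39 kJ/kg
Δh = -94.041 + -518 + -101.39 = -713.44 kJ/kg
Q = ṁ·Δh = 13.09 kg/s × -713.44 kJ/kg = -9338.9 kJ/s
|Q| = 9338.9 kW = 560330 kJ/min

Q_c = 560000 kJ/min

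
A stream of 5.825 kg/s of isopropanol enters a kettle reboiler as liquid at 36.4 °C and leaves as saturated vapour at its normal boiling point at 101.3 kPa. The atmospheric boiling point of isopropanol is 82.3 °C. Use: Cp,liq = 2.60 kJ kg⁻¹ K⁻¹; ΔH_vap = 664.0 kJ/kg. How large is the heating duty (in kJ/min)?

Q = 274000 kJ/min

liquid 36.4→82.3 °C: 119.34 kJ/kg
vaporisation at 82.3 °C: 664 kJ/kg
Δh = 119.34 + 664 = 783.34 kJ/kg
Q = ṁ·Δh = 5.825 kg/s × 783.34 kJ/kg = 4563 kJ/s
|Q| = 4563 kW = 273780 kJ/min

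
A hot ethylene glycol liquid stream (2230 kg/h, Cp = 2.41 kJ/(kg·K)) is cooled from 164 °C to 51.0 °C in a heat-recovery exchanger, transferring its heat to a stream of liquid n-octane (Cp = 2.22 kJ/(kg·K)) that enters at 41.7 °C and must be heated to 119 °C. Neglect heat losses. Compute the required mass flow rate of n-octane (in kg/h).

Heat released by hot stream: Q = 2230 × 2.41 × (164 − 51.0) = 607300 kJ/h
Energy balance on cold side (adiabatic exchanger): Q = ṁ_c·Cp_c·(T_c,out − T_c,in)
ṁ_c = 607300 / [2.22 × (119 − 41.7)] = 3538.9 kg/h

ṁ_c = 3540 kg/h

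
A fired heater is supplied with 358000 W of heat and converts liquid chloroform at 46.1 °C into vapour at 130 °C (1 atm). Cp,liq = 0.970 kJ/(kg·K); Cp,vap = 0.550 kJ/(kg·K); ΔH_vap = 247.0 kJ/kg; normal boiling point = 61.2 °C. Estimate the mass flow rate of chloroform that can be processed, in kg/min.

Δh = 0.970×(61.2−46.1) + 247.0 + 0.550×(130−61.2) = 299.49 kJ/kg
Q = 358000 W = 358 kJ/s = 21480 kJ/min
ṁ = Q/Δh = 21480 / 299.49 = 71.723 kg/min

ṁ = 71.7 kg/min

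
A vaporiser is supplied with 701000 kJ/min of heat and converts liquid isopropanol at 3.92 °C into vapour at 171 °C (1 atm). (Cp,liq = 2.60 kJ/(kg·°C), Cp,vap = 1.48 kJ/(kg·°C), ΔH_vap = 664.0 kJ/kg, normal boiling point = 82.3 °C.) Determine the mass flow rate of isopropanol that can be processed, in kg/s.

Δh = 2.60×(82.3−3.92) + 664.0 + 1.48×(171−82.3) = 999.06 kJ/kg
Q = 701000 kJ/min = 11683 kJ/s = 11683 kJ/s
ṁ = Q/Δh = 11683 / 999.06 = 11.694 kg/s

ṁ = 11.7 kg/s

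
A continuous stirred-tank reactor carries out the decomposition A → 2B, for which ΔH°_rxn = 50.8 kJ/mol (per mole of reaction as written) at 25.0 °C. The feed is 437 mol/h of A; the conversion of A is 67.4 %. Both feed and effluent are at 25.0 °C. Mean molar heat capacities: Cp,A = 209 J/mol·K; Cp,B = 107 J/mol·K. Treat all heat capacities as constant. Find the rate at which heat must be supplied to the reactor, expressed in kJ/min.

Q_in = 249 kJ/min

Extent of reaction ξ = 0.674 × 437 = 294.54 mol/h
Reaction term: ξ·ΔH°_rxn = 294.54 × 50.8 = 14963 kJ/h
Q = ΔH = 14963 kJ/h = 4.1563 kW
Heat supplied = 249.38 kJ/min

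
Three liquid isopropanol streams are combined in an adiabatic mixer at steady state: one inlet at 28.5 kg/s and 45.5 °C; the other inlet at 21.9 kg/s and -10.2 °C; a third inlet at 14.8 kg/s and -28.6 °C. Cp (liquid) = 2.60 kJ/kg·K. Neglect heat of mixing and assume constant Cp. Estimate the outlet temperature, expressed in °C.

T_out = 9.97 °C

Energy balance with Q = 0: Σ ṁᵢCp,ᵢ(T_out − Tᵢ) = 0
Σ ṁᵢCp,ᵢTᵢ = 28.5×2.60×45.5 + 21.9×2.60×-10.2 + 14.8×2.60×-28.6 = 1690.2
Σ ṁᵢCp,ᵢ = 28.5×2.60 + 21.9×2.60 + 14.8×2.60 = 169.52
T_out = 1690.2 / 169.52 = 9.9707 °C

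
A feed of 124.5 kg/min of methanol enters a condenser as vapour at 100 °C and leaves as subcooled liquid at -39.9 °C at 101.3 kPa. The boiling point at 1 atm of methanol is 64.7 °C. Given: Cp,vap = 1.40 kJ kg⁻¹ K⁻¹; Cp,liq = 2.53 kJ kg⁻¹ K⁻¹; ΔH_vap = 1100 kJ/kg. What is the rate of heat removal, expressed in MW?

vapour 100→64.7 °C: -49.42 kJ/kg
condensation at 64.7 °C: -1100 kJ/kg
liquid 64.7→-39.9 °C: -264.64 kJ/kg
Δh = -49.42 + -1100 + -264.64 = -1414.1 kJ/kg
Q = ṁ·Δh = 124.5 kg/min × -1414.1 kJ/kg = -176050 kJ/min
|Q| = 2934.2 kW = 2.9342 MW

Q_c = 2.93 MW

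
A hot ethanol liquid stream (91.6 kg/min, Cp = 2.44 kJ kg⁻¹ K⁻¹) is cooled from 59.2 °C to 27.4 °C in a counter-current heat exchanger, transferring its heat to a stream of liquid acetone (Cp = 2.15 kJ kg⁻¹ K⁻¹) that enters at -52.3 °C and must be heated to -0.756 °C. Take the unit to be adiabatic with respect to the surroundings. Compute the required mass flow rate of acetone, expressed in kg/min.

ṁ_c = 64.1 kg/min

Heat released by hot stream: Q = 91.6 × 2.44 × (59.2 − 27.4) = 7107.4 kJ/min
Energy balance on cold side (adiabatic exchanger): Q = ṁ_c·Cp_c·(T_c,out − T_c,in)
ṁ_c = 7107.4 / [2.15 × (-0.756 − -52.3)] = 64.135 kg/min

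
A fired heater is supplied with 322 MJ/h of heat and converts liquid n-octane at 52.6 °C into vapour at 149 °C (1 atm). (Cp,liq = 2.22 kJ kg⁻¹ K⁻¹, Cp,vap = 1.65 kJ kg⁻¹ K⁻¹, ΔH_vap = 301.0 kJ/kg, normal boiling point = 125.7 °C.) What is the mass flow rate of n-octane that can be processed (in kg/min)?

ṁ = 10.7 kg/min

Δh = 2.22×(125.7−52.6) + 301.0 + 1.65×(149−125.7) = 501.73 kJ/kg
Q = 322 MJ/h = 89.444 kJ/s = 5366.7 kJ/min
ṁ = Q/Δh = 5366.7 / 501.73 = 10.696 kg/min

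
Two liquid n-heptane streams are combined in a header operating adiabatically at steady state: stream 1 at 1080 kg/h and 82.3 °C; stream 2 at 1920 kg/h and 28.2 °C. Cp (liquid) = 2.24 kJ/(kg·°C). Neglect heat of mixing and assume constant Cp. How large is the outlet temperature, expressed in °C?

T_out = 47.7 °C

Energy balance with Q = 0: Σ ṁᵢCp,ᵢ(T_out − Tᵢ) = 0
T_out = Σ ṁᵢCp,ᵢTᵢ / Σ ṁᵢCp,ᵢ
      = 320380 / 6720 = 47.676 °C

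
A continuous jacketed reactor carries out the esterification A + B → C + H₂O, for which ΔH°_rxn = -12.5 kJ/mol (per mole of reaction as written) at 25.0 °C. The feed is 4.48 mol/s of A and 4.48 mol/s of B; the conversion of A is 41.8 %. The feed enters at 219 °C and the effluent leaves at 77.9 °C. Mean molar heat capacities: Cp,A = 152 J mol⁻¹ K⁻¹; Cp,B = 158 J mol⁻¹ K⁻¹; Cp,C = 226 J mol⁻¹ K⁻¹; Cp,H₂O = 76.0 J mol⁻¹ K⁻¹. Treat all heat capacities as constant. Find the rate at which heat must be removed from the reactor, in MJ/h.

Extent of reaction ξ = 0.418 × 4.48 = 1.8726 mol/s
Reaction term: ξ·ΔH°_rxn = 1.8726 × -12.5 = -23.408 kJ/s
Sensible, feed 219→25 °C: -269.43 kJ/s
Outlet flows (mol/s): A 2.6074, B 2.6074, C 1.8726, H₂O 1.8726
Sensible, products 25→77.9 °C: 72.675 kJ/s
Q = ΔH = -220.16 kJ/s = -220.16 kW
Heat removed = 792.58 MJ/h

Q_out = 793 MJ/h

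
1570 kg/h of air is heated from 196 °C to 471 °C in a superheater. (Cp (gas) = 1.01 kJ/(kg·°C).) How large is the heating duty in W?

Q = 121000 W

Q = ṁ·Cp·ΔT = 1570 × 1.01 × (471 − 196) = 436070 kJ/h
Converting: 436070 / 3600 s = 121.13 kW
Heating duty = 121130 W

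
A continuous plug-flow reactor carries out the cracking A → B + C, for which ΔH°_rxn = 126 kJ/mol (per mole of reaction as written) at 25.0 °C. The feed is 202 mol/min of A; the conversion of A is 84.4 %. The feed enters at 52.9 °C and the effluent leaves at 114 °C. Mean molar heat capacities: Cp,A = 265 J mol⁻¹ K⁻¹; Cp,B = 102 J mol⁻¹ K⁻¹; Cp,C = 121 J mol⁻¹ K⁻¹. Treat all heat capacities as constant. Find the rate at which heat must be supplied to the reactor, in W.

Extent of reaction ξ = 0.844 × 202 = 170.49 mol/min
Reaction term: ξ·ΔH°_rxn = 170.49 × 126 = 21481 kJ/min
Sensible, feed 52.9→25 °C: -1493.5 kJ/min
Outlet flows (mol/min): A 31.512, B 170.49, C 170.49
Sensible, products 25→114 °C: 4126.9 kJ/min
Q = ΔH = 24115 kJ/min = 401.91 kW
Heat supplied = 401910 W

Q_in = 402000 W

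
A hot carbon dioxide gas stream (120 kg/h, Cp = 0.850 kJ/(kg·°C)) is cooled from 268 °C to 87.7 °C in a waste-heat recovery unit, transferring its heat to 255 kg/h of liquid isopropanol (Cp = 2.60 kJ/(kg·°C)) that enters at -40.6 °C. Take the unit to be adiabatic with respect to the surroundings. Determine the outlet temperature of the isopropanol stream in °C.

T_c,out = -12.9 °C

Heat released by hot stream: Q = 120 × 0.850 × (268 − 87.7) = 18391 kJ/h
Energy balance on cold side (adiabatic exchanger): Q = ṁ_c·Cp_c·(T_c,out − T_c,in)
T_c,out = -40.6 + 18391/(255 × 2.60) = -12.862 °C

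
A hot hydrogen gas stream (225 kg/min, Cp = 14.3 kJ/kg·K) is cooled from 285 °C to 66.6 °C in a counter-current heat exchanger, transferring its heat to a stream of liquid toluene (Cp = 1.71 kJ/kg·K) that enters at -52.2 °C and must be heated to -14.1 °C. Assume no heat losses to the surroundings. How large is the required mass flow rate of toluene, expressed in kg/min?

Heat released by hot stream: Q = 225 × 14.3 × (285 − 66.6) = 702700 kJ/min
Energy balance on cold side (adiabatic exchanger): Q = ṁ_c·Cp_c·(T_c,out − T_c,in)
ṁ_c = 702700 / [1.71 × (-14.1 − -52.2)] = 10786 kg/min

ṁ_c = 10800 kg/min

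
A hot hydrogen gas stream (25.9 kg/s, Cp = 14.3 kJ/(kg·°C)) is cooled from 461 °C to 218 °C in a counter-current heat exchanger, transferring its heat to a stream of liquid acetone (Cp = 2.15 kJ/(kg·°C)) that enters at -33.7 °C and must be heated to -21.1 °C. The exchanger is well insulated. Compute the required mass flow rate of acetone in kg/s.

Heat released by hot stream: Q = 25.9 × 14.3 × (461 − 218) = 90000 kJ/s
Energy balance on cold side (adiabatic exchanger): Q = ṁ_c·Cp_c·(T_c,out − T_c,in)
ṁ_c = 90000 / [2.15 × (-21.1 − -33.7)] = 3322.3 kg/s

ṁ_c = 3320 kg/s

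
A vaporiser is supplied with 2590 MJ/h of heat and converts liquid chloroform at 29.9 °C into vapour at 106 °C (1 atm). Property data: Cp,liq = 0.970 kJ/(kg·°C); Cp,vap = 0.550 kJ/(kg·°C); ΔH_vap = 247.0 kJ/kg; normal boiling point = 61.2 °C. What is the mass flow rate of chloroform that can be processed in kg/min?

ṁ = 143 kg/min

Δh = 0.970×(61.2−29.9) + 247.0 + 0.550×(106−61.2) = 302 kJ/kg
Q = 2590 MJ/h = 719.44 kJ/s = 43167 kJ/min
ṁ = Q/Δh = 43167 / 302 = 142.94 kg/min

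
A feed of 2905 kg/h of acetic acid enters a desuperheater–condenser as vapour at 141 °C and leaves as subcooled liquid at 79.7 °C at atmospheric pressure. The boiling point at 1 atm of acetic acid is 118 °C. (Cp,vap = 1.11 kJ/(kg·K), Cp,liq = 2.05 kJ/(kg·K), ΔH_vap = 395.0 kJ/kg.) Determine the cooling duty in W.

Q_c = 403000 W

vapour 141→118 °C: -25.53 kJ/kg
condensation at 118 °C: -395 kJ/kg
liquid 118→79.7 °C: -78.515 kJ/kg
Δh = -25.53 + -395 + -78.515 = -499.04 kJ/kg
Q = ṁ·Δh = 2905 kg/h × -499.04 kJ/kg = -1.4497e+06 kJ/h
|Q| = 402.7 kW = 402700 W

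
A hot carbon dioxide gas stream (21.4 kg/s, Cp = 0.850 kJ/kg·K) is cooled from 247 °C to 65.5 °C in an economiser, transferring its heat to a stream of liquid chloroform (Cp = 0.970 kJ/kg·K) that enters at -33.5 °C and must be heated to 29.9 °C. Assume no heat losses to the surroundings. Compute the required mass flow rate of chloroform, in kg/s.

Heat released by hot stream: Q = 21.4 × 0.850 × (247 − 65.5) = 3301.5 kJ/s
Energy balance on cold side (adiabatic exchanger): Q = ṁ_c·Cp_c·(T_c,out − T_c,in)
ṁ_c = 3301.5 / [0.970 × (29.9 − -33.5)] = 53.684 kg/s

ṁ_c = 53.7 kg/s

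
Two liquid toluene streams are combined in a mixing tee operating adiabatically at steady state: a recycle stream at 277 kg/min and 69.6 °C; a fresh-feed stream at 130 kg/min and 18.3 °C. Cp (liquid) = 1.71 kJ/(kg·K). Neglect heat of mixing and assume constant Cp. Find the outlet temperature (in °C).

T_out = 53.2 °C

Adiabatic, steady state ⇒ Σ ṁᵢCp,ᵢ(T_out − Tᵢ) = 0
T_out = Σ ṁᵢCp,ᵢTᵢ / Σ ṁᵢCp,ᵢ
      = 37036 / 695.97 = 53.214 °C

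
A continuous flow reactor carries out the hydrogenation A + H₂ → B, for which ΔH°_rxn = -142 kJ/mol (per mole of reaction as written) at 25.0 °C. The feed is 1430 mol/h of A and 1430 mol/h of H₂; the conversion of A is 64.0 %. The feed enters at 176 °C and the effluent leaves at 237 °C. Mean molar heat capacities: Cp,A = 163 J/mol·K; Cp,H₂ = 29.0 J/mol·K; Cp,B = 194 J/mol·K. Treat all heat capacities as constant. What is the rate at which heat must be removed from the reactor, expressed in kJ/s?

Extent of reaction ξ = 0.640 × 1430 = 915.2 mol/h
Reaction term: ξ·ΔH°_rxn = 915.2 × -142 = -129960 kJ/h
Sensible, feed 176→25 °C: -41459 kJ/h
Outlet flows (mol/h): A 514.8, H₂ 514.8, B 915.2
Sensible, products 25→237 °C: 58595 kJ/h
Q = ΔH = -112820 kJ/h = -31.339 kW
Heat removed = 31.339 kJ/s

Q_out = 31.3 kJ/s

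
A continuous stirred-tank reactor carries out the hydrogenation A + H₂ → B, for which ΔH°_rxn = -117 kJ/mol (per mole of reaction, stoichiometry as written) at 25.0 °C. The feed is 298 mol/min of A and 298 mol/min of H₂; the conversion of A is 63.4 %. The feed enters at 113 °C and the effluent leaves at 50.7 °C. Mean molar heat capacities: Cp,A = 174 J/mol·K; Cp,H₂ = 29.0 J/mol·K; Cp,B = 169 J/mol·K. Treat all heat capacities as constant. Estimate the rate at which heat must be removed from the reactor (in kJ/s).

Q_out = 434 kJ/s

Extent of reaction ξ = 0.634 × 298 = 188.93 mol/min
Reaction term: ξ·ΔH°_rxn = 188.93 × -117 = -22105 kJ/min
Sensible, feed 113→25 °C: -5323.5 kJ/min
Outlet flows (mol/min): A 109.07, H₂ 109.07, B 188.93
Sensible, products 25→50.7 °C: 1389.6 kJ/min
Q = ΔH = -26039 kJ/min = -433.98 kW
Heat removed = 433.98 kJ/s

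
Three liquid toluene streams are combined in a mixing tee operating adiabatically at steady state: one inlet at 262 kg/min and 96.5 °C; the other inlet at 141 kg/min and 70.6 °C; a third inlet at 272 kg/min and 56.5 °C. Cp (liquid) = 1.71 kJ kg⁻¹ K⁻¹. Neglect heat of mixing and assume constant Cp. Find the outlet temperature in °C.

T_out = 75.0 °C

No heat crosses the boundary, so H_out = H_in.
Σ ṁᵢCp,ᵢTᵢ = 262×1.71×96.5 + 141×1.71×70.6 + 272×1.71×56.5 = 86536
Σ ṁᵢCp,ᵢ = 262×1.71 + 141×1.71 + 272×1.71 = 1154.2
T_out = 86536 / 1154.2 = 74.971 °C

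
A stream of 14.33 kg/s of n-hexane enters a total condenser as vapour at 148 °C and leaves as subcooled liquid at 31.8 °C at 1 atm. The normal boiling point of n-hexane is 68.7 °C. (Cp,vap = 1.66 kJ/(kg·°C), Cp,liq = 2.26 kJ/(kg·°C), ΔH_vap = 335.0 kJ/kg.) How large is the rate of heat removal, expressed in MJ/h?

Q_c = 28400 MJ/h

vapour 148→68.7 °C: -131.64 kJ/kg
condensation at 68.7 °C: -335 kJ/kg
liquid 68.7→31.8 °C: -83.394 kJ/kg
Δh = -131.64 + -335 + -83.394 = -550.03 kJ/kg
Q = ṁ·Δh = 14.33 kg/s × -550.03 kJ/kg = -7882 kJ/s
|Q| = 7882 kW = 28375 MJ/h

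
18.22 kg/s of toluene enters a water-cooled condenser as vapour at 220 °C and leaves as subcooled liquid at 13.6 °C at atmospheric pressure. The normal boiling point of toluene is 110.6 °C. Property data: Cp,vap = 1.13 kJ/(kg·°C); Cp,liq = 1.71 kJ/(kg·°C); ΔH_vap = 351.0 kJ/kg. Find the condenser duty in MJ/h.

vapour 220→110.6 °C: -123.62 kJ/kg
condensation at 110.6 °C: -351 kJ/kg
liquid 110.6→13.6 °C: -165.87 kJ/kg
Δh = -123.62 + -351 + -165.87 = -640.49 kJ/kg
Q = ṁ·Δh = 18.22 kg/s × -640.49 kJ/kg = -11670 kJ/s
|Q| = 11670 kW = 42011 MJ/h

Q_c = 42000 MJ/h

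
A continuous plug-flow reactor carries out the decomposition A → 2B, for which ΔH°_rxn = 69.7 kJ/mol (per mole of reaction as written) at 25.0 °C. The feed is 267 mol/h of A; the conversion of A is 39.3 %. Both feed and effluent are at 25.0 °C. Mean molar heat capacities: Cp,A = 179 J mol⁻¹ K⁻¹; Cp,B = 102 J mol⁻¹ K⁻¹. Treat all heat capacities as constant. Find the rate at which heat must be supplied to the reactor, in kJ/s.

Extent of reaction ξ = 0.393 × 267 = 104.93 mol/h
Reaction term: ξ·ΔH°_rxn = 104.93 × 69.7 = 7313.7 kJ/h
Q = ΔH = 7313.7 kJ/h = 2.0316 kW
Heat supplied = 2.0316 kJ/s

Q_in = 2.03 kJ/s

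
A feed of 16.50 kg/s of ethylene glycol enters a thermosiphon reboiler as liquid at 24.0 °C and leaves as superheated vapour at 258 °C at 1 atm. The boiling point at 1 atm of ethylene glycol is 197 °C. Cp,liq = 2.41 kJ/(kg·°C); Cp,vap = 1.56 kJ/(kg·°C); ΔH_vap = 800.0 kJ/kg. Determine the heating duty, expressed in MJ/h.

Q = 77900 MJ/h

liquid 24.0→197 °C: 416.93 kJ/kg
vaporisation at 197 °C: 800 kJ/kg
vapour 197→258 °C: 95.16 kJ/kg
Δh = 416.93 + 800 + 95.16 = 1312.1 kJ/kg
Q = ṁ·Δh = 16.50 kg/s × 1312.1 kJ/kg = 21649 kJ/s
|Q| = 21649 kW = 77938 MJ/h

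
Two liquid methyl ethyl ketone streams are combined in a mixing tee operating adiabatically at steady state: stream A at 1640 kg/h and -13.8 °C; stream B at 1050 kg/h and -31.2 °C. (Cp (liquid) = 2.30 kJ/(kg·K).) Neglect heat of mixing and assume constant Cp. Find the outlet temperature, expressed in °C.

T_out = -20.6 °C

Adiabatic, steady state ⇒ Σ ṁᵢCp,ᵢ(T_out − Tᵢ) = 0
Σ ṁᵢCp,ᵢTᵢ = 1640×2.30×-13.8 + 1050×2.30×-31.2 = -127400
Σ ṁᵢCp,ᵢ = 1640×2.30 + 1050×2.30 = 6187
T_out = -127400 / 6187 = -20.592 °C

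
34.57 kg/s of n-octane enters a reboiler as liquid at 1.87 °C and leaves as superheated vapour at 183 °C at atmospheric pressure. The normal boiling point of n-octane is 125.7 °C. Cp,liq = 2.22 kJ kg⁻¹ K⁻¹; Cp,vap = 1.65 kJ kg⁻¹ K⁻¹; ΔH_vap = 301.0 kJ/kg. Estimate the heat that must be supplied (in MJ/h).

liquid 1.87→125.7 °C: 274.9 kJ/kg
vaporisation at 125.7 °C: 301 kJ/kg
vapour 125.7→183 °C: 94.545 kJ/kg
Δh = 274.9 + 301 + 94.545 = 670.45 kJ/kg
Q = ṁ·Δh = 34.57 kg/s × 670.45 kJ/kg = 23177 kJ/s
|Q| = 23177 kW = 83439 MJ/h

Q = 83400 MJ/h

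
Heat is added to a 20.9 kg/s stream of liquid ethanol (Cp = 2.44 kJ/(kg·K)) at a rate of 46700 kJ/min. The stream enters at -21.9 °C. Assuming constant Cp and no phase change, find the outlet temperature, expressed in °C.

T_out = -6.64 °C

Q = 46700 kJ/min = 778.33 kJ/s
ΔT = Q/(ṁ·Cp) = 778.33/(20.9×2.44) = 15.263 K
T_out = -21.9 + 15.263 = -6.6374 °C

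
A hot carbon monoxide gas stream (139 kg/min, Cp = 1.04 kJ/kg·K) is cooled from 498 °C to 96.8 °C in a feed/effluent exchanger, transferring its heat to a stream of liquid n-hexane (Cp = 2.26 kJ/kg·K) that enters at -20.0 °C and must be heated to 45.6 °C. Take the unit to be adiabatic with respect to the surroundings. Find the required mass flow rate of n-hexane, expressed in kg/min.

Heat released by hot stream: Q = 139 × 1.04 × (498 − 96.8) = 57997 kJ/min
Energy balance on cold side (adiabatic exchanger): Q = ṁ_c·Cp_c·(T_c,out − T_c,in)
ṁ_c = 57997 / [2.26 × (45.6 − -20.0)] = 391.2 kg/min

ṁ_c = 391 kg/min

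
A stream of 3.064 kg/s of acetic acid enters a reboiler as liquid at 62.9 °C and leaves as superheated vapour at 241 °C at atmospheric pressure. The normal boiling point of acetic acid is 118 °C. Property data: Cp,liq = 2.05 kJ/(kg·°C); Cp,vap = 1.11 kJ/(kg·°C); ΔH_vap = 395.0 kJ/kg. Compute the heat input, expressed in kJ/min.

liquid 62.9→118 °C: 112.95 kJ/kg
vaporisation at 118 °C: 395 kJ/kg
vapour 118→241 °C: 136.53 kJ/kg
Δh = 112.95 + 395 + 136.53 = 644.49 kJ/kg
Q = ṁ·Δh = 3.064 kg/s × 644.49 kJ/kg = 1974.7 kJ/s
|Q| = 1974.7 kW = 118480 kJ/min

Q = 118000 kJ/min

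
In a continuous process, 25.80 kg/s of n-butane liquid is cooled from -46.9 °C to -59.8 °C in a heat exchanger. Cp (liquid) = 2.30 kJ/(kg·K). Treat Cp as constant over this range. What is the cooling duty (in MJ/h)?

Q = ṁ·Cp·ΔT = 25.80 × 2.30 × (-59.8 − -46.9) = -765.49 kJ/s
Cooling duty = 2755.7 MJ/h

Q_c = 2760 MJ/h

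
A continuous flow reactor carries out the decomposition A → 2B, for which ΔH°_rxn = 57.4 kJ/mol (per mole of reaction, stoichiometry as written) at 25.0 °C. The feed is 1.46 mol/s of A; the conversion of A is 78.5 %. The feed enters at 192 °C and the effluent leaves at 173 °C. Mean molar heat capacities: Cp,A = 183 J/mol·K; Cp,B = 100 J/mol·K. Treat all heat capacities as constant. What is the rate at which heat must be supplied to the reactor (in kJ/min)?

Extent of reaction ξ = 0.785 × 1.46 = 1.1461 mol/s
Reaction term: ξ·ΔH°_rxn = 1.1461 × 57.4 = 65.786 kJ/s
Sensible, feed 192→25 °C: -44.619 kJ/s
Outlet flows (mol/s): A 0.3139, B 2.2922
Sensible, products 25→173 °C: 42.426 kJ/s
Q = ΔH = 63.593 kJ/s = 63.593 kW
Heat supplied = 3815.6 kJ/min

Q_in = 3820 kJ/min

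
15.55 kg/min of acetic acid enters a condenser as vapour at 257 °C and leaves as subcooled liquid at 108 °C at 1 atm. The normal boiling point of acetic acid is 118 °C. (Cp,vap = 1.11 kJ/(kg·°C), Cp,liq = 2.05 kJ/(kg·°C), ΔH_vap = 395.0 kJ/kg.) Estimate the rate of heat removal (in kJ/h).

vapour 257→118 °C: -154.29 kJ/kg
condensation at 118 °C: -395 kJ/kg
liquid 118→108 °C: -20.5 kJ/kg
Δh = -154.29 + -395 + -20.5 = -569.79 kJ/kg
Q = ṁ·Δh = 15.55 kg/min × -569.79 kJ/kg = -8860.2 kJ/min
|Q| = 147.67 kW = 531610 kJ/h

Q_c = 532000 kJ/h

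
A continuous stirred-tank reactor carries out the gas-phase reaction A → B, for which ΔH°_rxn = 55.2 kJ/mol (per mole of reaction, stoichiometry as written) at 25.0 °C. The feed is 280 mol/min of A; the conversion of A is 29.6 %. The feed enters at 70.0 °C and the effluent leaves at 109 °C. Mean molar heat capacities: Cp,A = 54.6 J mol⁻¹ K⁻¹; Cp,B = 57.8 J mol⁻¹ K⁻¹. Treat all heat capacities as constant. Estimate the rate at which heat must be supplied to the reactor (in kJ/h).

Extent of reaction ξ = 0.296 × 280 = 82.88 mol/min
Reaction term: ξ·ΔH°_rxn = 82.88 × 55.2 = 4575 kJ/min
Sensible, feed 70.0→25 °C: -687.96 kJ/min
Outlet flows (mol/min): A 197.12, B 82.88
Sensible, products 25→109 °C: 1306.5 kJ/min
Q = ΔH = 5193.5 kJ/min = 86.558 kW
Heat supplied = 311610 kJ/h

Q_in = 312000 kJ/h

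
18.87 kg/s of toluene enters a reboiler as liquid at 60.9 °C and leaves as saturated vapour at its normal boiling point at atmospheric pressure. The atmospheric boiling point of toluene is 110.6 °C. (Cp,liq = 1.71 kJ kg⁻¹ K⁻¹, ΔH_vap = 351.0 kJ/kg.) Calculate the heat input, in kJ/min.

Q = 494000 kJ/min

liquid 60.9→110.6 °C: 84.987 kJ/kg
vaporisation at 110.6 °C: 351 kJ/kg
Δh = 84.987 + 351 = 435.99 kJ/kg
Q = ṁ·Δh = 18.87 kg/s × 435.99 kJ/kg = 8227.1 kJ/s
|Q| = 8227.1 kW = 493620 kJ/min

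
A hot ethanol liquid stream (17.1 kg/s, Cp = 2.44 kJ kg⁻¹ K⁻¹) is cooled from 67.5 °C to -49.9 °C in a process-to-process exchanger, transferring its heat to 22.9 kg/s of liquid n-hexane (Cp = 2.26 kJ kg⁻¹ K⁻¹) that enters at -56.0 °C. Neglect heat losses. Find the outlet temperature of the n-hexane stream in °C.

T_c,out = 38.6 °C

Heat released by hot stream: Q = 17.1 × 2.44 × (67.5 − -49.9) = 4898.4 kJ/s
Energy balance on cold side (adiabatic exchanger): Q = ṁ_c·Cp_c·(T_c,out − T_c,in)
T_c,out = -56.0 + 4898.4/(22.9 × 2.26) = 38.648 °C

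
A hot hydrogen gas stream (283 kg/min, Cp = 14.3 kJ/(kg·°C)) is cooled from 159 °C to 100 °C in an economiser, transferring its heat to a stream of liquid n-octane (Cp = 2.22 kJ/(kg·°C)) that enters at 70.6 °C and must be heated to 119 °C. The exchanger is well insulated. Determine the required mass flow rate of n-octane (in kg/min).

ṁ_c = 2220 kg/min

Heat released by hot stream: Q = 283 × 14.3 × (159 − 100) = 238770 kJ/min
Energy balance on cold side (adiabatic exchanger): Q = ṁ_c·Cp_c·(T_c,out − T_c,in)
ṁ_c = 238770 / [2.22 × (119 − 70.6)] = 2222.2 kg/min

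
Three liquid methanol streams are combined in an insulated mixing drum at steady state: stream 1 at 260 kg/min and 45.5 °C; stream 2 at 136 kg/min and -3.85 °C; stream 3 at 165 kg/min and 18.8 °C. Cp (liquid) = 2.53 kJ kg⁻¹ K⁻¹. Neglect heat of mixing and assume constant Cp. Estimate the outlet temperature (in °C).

Adiabatic, steady state ⇒ Σ ṁᵢCp,ᵢ(T_out − Tᵢ) = 0
Σ ṁᵢCp,ᵢTᵢ = 260×2.53×45.5 + 136×2.53×-3.85 + 165×2.53×18.8 = 36453
Σ ṁᵢCp,ᵢ = 260×2.53 + 136×2.53 + 165×2.53 = 1419.3
T_out = 36453 / 1419.3 = 25.683 °C

T_out = 25.7 °C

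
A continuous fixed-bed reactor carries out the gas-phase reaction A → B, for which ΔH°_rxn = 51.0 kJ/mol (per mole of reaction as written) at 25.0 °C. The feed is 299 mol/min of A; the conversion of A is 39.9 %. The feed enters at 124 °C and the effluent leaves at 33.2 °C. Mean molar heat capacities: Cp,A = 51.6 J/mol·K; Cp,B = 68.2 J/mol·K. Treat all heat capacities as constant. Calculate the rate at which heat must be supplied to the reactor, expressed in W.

Extent of reaction ξ = 0.399 × 299 = 119.3 mol/min
Reaction term: ξ·ΔH°_rxn = 119.3 × 51.0 = 6084.4 kJ/min
Sensible, feed 124→25 °C: -1527.4 kJ/min
Outlet flows (mol/min): A 179.7, B 119.3
Sensible, products 25→33.2 °C: 142.75 kJ/min
Q = ΔH = 4699.7 kJ/min = 78.328 kW
Heat supplied = 78328 W

Q_in = 78300 W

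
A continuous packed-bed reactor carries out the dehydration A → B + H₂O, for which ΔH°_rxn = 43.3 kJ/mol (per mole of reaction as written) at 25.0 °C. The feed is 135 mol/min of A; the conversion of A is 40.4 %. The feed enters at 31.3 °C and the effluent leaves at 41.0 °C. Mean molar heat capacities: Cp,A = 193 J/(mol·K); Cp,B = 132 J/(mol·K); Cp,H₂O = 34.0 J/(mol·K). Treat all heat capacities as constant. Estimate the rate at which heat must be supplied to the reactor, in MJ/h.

Extent of reaction ξ = 0.404 × 135 = 54.54 mol/min
Reaction term: ξ·ΔH°_rxn = 54.54 × 43.3 = 2361.6 kJ/min
Sensible, feed 31.3→25 °C: -164.15 kJ/min
Outlet flows (mol/min): A 80.46, B 54.54, H₂O 54.54
Sensible, products 25→41.0 °C: 393.32 kJ/min
Q = ΔH = 2590.8 kJ/min = 43.179 kW
Heat supplied = 155.45 MJ/h

Q_in = 155 MJ/h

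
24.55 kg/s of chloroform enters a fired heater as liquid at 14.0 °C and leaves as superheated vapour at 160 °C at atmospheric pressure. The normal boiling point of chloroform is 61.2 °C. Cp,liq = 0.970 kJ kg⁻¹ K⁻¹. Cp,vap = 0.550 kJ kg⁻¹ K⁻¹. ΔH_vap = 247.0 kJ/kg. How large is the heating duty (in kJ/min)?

Q = 511000 kJ/min

liquid 14.0→61.2 °C: 45.784 kJ/kg
vaporisation at 61.2 °C: 247 kJ/kg
vapour 61.2→160 °C: 54.34 kJ/kg
Δh = 45.784 + 247 + 54.34 = 347.12 kJ/kg
Q = ṁ·Δh = 24.55 kg/s × 347.12 kJ/kg = 8521.9 kJ/s
|Q| = 8521.9 kW = 511310 kJ/min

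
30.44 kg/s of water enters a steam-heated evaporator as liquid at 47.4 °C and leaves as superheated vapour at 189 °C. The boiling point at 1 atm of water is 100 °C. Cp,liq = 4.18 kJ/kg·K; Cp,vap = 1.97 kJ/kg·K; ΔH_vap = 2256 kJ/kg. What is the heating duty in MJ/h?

liquid 47.4→100 °C: 219.87 kJ/kg
vaporisation at 100 °C: 2256 kJ/kg
vapour 100→189 °C: 175.33 kJ/kg
Δh = 219.87 + 2256 + 175.33 = 2651.2 kJ/kg
Q = ṁ·Δh = 30.44 kg/s × 2651.2 kJ/kg = 80702 kJ/s
|Q| = 80702 kW = 290530 MJ/h

Q = 291000 MJ/h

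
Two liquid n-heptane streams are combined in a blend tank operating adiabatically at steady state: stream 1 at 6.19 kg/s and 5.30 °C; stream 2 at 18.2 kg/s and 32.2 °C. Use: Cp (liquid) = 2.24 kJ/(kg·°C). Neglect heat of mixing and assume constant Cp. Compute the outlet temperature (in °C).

Adiabatic, steady state ⇒ Σ ṁᵢCp,ᵢ(T_out − Tᵢ) = 0
Σ ṁᵢCp,ᵢTᵢ = 6.19×2.24×5.30 + 18.2×2.24×32.2 = 1386.2
Σ ṁᵢCp,ᵢ = 6.19×2.24 + 18.2×2.24 = 54.634
T_out = 1386.2 / 54.634 = 25.373 °C

T_out = 25.4 °C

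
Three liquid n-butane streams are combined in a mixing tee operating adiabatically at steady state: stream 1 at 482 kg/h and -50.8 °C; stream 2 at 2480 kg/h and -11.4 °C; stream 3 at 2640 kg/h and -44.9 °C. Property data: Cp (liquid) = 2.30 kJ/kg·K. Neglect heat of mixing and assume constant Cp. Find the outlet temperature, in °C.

Energy balance with Q = 0: Σ ṁᵢCp,ᵢ(T_out − Tᵢ) = 0
Σ ṁᵢCp,ᵢTᵢ = 482×2.30×-50.8 + 2480×2.30×-11.4 + 2640×2.30×-44.9 = -393980
Σ ṁᵢCp,ᵢ = 482×2.30 + 2480×2.30 + 2640×2.30 = 12885
T_out = -393980 / 12885 = -30.577 °C

T_out = -30.6 °C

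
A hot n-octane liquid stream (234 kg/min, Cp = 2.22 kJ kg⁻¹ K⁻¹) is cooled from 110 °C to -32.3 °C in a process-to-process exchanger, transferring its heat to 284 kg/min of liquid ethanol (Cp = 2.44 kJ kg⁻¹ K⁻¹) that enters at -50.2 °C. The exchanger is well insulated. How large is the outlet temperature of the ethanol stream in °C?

Heat released by hot stream: Q = 234 × 2.22 × (110 − -32.3) = 73922 kJ/min
Energy balance on cold side (adiabatic exchanger): Q = ṁ_c·Cp_c·(T_c,out − T_c,in)
T_c,out = -50.2 + 73922/(284 × 2.44) = 56.476 °C

T_c,out = 56.5 °C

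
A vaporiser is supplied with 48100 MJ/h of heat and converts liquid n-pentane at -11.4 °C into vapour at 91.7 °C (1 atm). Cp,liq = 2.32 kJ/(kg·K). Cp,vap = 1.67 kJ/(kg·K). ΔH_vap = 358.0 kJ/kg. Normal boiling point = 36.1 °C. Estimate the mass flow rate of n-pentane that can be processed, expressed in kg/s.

Δh = 2.32×(36.1−-11.4) + 358.0 + 1.67×(91.7−36.1) = 561.05 kJ/kg
Q = 48100 MJ/h = 13361 kJ/s = 13361 kJ/s
ṁ = Q/Δh = 13361 / 561.05 = 23.814 kg/s

ṁ = 23.8 kg/s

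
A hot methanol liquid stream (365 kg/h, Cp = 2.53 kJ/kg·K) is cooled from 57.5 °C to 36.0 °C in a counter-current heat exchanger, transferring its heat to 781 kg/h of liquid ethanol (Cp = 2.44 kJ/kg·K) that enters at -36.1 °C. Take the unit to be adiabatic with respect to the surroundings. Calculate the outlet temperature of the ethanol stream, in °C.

Heat released by hot stream: Q = 365 × 2.53 × (57.5 − 36.0) = 19854 kJ/h
Energy balance on cold side (adiabatic exchanger): Q = ṁ_c·Cp_c·(T_c,out − T_c,in)
T_c,out = -36.1 + 19854/(781 × 2.44) = -25.681 °C

T_c,out = -25.7 °C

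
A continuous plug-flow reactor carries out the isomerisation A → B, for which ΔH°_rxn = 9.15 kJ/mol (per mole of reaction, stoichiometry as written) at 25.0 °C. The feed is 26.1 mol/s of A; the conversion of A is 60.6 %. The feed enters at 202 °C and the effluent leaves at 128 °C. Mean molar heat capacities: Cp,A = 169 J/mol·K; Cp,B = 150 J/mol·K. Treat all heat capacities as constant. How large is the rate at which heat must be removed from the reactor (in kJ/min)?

Q_out = 12800 kJ/min

Extent of reaction ξ = 0.606 × 26.1 = 15.817 mol/s
Reaction term: ξ·ΔH°_rxn = 15.817 × 9.15 = 144.72 kJ/s
Sensible, feed 202→25 °C: -780.73 kJ/s
Outlet flows (mol/s): A 10.283, B 15.817
Sensible, products 25→128 °C: 423.37 kJ/s
Q = ΔH = -212.64 kJ/s = -212.64 kW
Heat removed = 12758 kJ/min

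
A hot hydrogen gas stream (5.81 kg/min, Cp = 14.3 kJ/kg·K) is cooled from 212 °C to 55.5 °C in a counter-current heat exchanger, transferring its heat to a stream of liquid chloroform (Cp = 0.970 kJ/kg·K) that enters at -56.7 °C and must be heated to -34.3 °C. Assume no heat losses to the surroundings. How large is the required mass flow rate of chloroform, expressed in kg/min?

Heat released by hot stream: Q = 5.81 × 14.3 × (212 − 55.5) = 13002 kJ/min
Energy balance on cold side (adiabatic exchanger): Q = ṁ_c·Cp_c·(T_c,out − T_c,in)
ṁ_c = 13002 / [0.970 × (-34.3 − -56.7)] = 598.42 kg/min

ṁ_c = 598 kg/min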